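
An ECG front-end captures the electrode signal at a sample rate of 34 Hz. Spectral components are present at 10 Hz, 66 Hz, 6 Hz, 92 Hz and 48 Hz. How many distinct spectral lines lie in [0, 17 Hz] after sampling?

4

fs/2 = 17 Hz.
10 Hz ≤ fs/2 = 17 Hz, passes unchanged.
66 Hz mod fs = 32 Hz.
32 Hz > fs/2 = 17 Hz, folds to fs − 32 Hz = 2 Hz.
6 Hz ≤ fs/2 = 17 Hz, passes unchanged.
92 Hz mod fs = 24 Hz.
24 Hz > fs/2 = 17 Hz, folds to fs − 24 Hz = 10 Hz.
48 Hz mod fs = 14 Hz.
14 Hz ≤ fs/2 = 17 Hz, appears at 14 Hz.
Distinct values: {2 Hz, 6 Hz, 10 Hz, 14 Hz} → 4.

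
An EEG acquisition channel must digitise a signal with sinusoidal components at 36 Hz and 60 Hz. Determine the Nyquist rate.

Highest-frequency component: 60 Hz.
Nyquist rate = 2 × 60 Hz = 120 Hz.

120 Hz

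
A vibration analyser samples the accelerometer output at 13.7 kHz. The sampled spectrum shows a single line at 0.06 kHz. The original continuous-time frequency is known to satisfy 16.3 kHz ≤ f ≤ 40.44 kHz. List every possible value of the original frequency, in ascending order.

Frequencies that alias to 0.06 kHz are k·fs ± 0.06 kHz for integer k ≥ 0.
k=0: 0.06 kHz.
k=1: 13.64 kHz, 13.76 kHz.
k=2: 27.34 kHz, 27.46 kHz.
k=3: 41.04 kHz, 41.16 kHz.
Within [16.3 kHz, 40.44 kHz]: 27.34 kHz, 27.46 kHz.

27.34 kHz, 27.46 kHz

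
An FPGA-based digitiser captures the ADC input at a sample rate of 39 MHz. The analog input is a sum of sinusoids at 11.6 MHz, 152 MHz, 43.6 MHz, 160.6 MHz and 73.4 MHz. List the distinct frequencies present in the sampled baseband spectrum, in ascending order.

fs/2 = 19.5 MHz.
11.6 MHz ≤ fs/2 = 19.5 MHz, passes unchanged.
152 MHz mod fs = 35 MHz.
35 MHz > fs/2 = 19.5 MHz, folds to fs − 35 MHz = 4 MHz.
43.6 MHz mod fs = 4.6 MHz.
4.6 MHz ≤ fs/2 = 19.5 MHz, appears at 4.6 MHz.
160.6 MHz mod fs = 4.6 MHz.
4.6 MHz ≤ fs/2 = 19.5 MHz, appears at 4.6 MHz.
73.4 MHz mod fs = 34.4 MHz.
34.4 MHz > fs/2 = 19.5 MHz, folds to fs − 34.4 MHz = 4.6 MHz.
Distinct values: {4 MHz, 4.6 MHz, 11.6 MHz}.

4 MHz, 4.6 MHz, 11.6 MHz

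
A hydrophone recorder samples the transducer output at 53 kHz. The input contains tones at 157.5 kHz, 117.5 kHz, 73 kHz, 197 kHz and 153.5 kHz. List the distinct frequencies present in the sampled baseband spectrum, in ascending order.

1.5 kHz, 5.5 kHz, 11.5 kHz, 15 kHz, 20 kHz

fs/2 = 26.5 kHz.
157.5 kHz mod fs = 51.5 kHz.
51.5 kHz > fs/2 = 26.5 kHz, folds to fs − 51.5 kHz = 1.5 kHz.
117.5 kHz mod fs = 11.5 kHz.
11.5 kHz ≤ fs/2 = 26.5 kHz, appears at 11.5 kHz.
73 kHz mod fs = 20 kHz.
20 kHz ≤ fs/2 = 26.5 kHz, appears at 20 kHz.
197 kHz mod fs = 38 kHz.
38 kHz > fs/2 = 26.5 kHz, folds to fs − 38 kHz = 15 kHz.
153.5 kHz mod fs = 47.5 kHz.
47.5 kHz > fs/2 = 26.5 kHz, folds to fs − 47.5 kHz = 5.5 kHz.
Distinct values: {1.5 kHz, 5.5 kHz, 11.5 kHz, 15 kHz, 20 kHz}.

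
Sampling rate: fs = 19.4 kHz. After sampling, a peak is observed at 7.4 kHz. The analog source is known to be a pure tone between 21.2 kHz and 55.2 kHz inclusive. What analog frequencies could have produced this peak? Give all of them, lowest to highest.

Frequencies that alias to 7.4 kHz are k·fs ± 7.4 kHz for integer k ≥ 0.
k=0: 7.4 kHz.
k=1: 12 kHz, 26.8 kHz.
k=2: 31.4 kHz, 46.2 kHz.
k=3: 50.8 kHz, 65.6 kHz.
k=4: 70.2 kHz, 85 kHz.
Within [21.2 kHz, 55.2 kHz]: 26.8 kHz, 31.4 kHz, 46.2 kHz, 50.8 kHz.

26.8 kHz, 31.4 kHz, 46.2 kHz, 50.8 kHz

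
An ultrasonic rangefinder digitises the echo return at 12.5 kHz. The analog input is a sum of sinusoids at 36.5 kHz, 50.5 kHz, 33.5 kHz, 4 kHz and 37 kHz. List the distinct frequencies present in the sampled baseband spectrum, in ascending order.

0.5 kHz, 1 kHz, 4 kHz

fs/2 = 6.25 kHz.
36.5 kHz mod fs = 11.5 kHz.
11.5 kHz > fs/2 = 6.25 kHz, folds to fs − 11.5 kHz = 1 kHz.
50.5 kHz mod fs = 0.5 kHz.
0.5 kHz ≤ fs/2 = 6.25 kHz, appears at 0.5 kHz.
33.5 kHz mod fs = 8.5 kHz.
8.5 kHz > fs/2 = 6.25 kHz, folds to fs − 8.5 kHz = 4 kHz.
4 kHz ≤ fs/2 = 6.25 kHz, passes unchanged.
37 kHz mod fs = 12 kHz.
12 kHz > fs/2 = 6.25 kHz, folds to fs − 12 kHz = 0.5 kHz.
Distinct values: {0.5 kHz, 1 kHz, 4 kHz}.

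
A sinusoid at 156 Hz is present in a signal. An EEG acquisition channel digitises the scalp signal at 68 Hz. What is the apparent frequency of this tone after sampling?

20 Hz

156 Hz mod fs = 20 Hz.
20 Hz ≤ fs/2 = 34 Hz, appears at 20 Hz.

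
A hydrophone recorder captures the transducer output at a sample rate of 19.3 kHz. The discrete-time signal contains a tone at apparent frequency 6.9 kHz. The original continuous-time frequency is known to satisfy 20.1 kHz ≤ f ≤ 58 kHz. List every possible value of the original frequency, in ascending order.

26.2 kHz, 31.7 kHz, 45.5 kHz, 51 kHz

Frequencies that alias to 6.9 kHz are k·fs ± 6.9 kHz for integer k ≥ 0.
k=0: 6.9 kHz.
k=1: 12.4 kHz, 26.2 kHz.
k=2: 31.7 kHz, 45.5 kHz.
k=3: 51 kHz, 64.8 kHz.
k=4: 70.3 kHz, 84.1 kHz.
Within [20.1 kHz, 58 kHz]: 26.2 kHz, 31.7 kHz, 45.5 kHz, 51 kHz.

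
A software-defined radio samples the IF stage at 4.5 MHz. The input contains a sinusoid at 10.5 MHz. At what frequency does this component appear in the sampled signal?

10.5 MHz mod fs = 1.5 MHz.
1.5 MHz ≤ fs/2 = 2.25 MHz, appears at 1.5 MHz.

1.5 MHz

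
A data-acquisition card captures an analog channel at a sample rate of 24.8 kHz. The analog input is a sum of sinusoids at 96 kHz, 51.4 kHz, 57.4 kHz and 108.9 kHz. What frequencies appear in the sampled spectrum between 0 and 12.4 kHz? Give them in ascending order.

1.8 kHz, 3.2 kHz, 7.8 kHz, 9.7 kHz

fs/2 = 12.4 kHz.
96 kHz mod fs = 21.6 kHz.
21.6 kHz > fs/2 = 12.4 kHz, folds to fs − 21.6 kHz = 3.2 kHz.
51.4 kHz mod fs = 1.8 kHz.
1.8 kHz ≤ fs/2 = 12.4 kHz, appears at 1.8 kHz.
57.4 kHz mod fs = 7.8 kHz.
7.8 kHz ≤ fs/2 = 12.4 kHz, appears at 7.8 kHz.
108.9 kHz mod fs = 9.7 kHz.
9.7 kHz ≤ fs/2 = 12.4 kHz, appears at 9.7 kHz.
Distinct values: {1.8 kHz, 3.2 kHz, 7.8 kHz, 9.7 kHz}.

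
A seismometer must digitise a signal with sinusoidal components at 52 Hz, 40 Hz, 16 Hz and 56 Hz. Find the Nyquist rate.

112 Hz

Highest-frequency component: 56 Hz.
Nyquist rate = 2 × 56 Hz = 112 Hz.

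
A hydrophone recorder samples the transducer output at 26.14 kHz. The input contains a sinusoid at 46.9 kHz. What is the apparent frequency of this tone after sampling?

5.38 kHz

46.9 kHz mod fs = 20.76 kHz.
20.76 kHz > fs/2 = 13.07 kHz, folds to fs − 20.76 kHz = 5.38 kHz.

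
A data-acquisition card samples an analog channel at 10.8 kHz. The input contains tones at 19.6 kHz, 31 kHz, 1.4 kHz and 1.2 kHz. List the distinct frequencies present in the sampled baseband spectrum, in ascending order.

fs/2 = 5.4 kHz.
19.6 kHz mod fs = 8.8 kHz.
8.8 kHz > fs/2 = 5.4 kHz, folds to fs − 8.8 kHz = 2 kHz.
31 kHz mod fs = 9.4 kHz.
9.4 kHz > fs/2 = 5.4 kHz, folds to fs − 9.4 kHz = 1.4 kHz.
1.4 kHz ≤ fs/2 = 5.4 kHz, passes unchanged.
1.2 kHz ≤ fs/2 = 5.4 kHz, passes unchanged.
Distinct values: {1.2 kHz, 1.4 kHz, 2 kHz}.

1.2 kHz, 1.4 kHz, 2 kHz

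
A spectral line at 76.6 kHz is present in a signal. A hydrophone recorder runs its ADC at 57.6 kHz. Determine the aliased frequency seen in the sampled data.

76.6 kHz mod fs = 19 kHz.
19 kHz ≤ fs/2 = 28.8 kHz, appears at 19 kHz.

19 kHz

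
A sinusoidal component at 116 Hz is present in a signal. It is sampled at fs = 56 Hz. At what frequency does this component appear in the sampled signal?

4 Hz

116 Hz mod fs = 4 Hz.
4 Hz ≤ fs/2 = 28 Hz, appears at 4 Hz.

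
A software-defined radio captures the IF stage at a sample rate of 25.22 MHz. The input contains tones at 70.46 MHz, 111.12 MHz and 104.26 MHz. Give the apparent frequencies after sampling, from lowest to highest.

3.38 MHz, 5.2 MHz, 10.24 MHz

fs/2 = 12.61 MHz.
70.46 MHz mod fs = 20.02 MHz.
20.02 MHz > fs/2 = 12.61 MHz, folds to fs − 20.02 MHz = 5.2 MHz.
111.12 MHz mod fs = 10.24 MHz.
10.24 MHz ≤ fs/2 = 12.61 MHz, appears at 10.24 MHz.
104.26 MHz mod fs = 3.38 MHz.
3.38 MHz ≤ fs/2 = 12.61 MHz, appears at 3.38 MHz.
Distinct values: {3.38 MHz, 5.2 MHz, 10.24 MHz}.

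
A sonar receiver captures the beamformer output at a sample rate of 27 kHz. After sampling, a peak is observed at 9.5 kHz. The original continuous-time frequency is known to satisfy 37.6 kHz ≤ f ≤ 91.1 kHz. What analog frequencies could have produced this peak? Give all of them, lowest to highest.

Frequencies that alias to 9.5 kHz are k·fs ± 9.5 kHz for integer k ≥ 0.
k=0: 9.5 kHz.
k=1: 17.5 kHz, 36.5 kHz.
k=2: 44.5 kHz, 63.5 kHz.
k=3: 71.5 kHz, 90.5 kHz.
k=4: 98.5 kHz, 117.5 kHz.
Within [37.6 kHz, 91.1 kHz]: 44.5 kHz, 63.5 kHz, 71.5 kHz, 90.5 kHz.

44.5 kHz, 63.5 kHz, 71.5 kHz, 90.5 kHz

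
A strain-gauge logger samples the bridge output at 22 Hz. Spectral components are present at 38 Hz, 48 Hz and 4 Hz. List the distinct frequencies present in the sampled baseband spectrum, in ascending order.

fs/2 = 11 Hz.
38 Hz mod fs = 16 Hz.
16 Hz > fs/2 = 11 Hz, folds to fs − 16 Hz = 6 Hz.
48 Hz mod fs = 4 Hz.
4 Hz ≤ fs/2 = 11 Hz, appears at 4 Hz.
4 Hz ≤ fs/2 = 11 Hz, passes unchanged.
Distinct values: {4 Hz, 6 Hz}.

4 Hz, 6 Hz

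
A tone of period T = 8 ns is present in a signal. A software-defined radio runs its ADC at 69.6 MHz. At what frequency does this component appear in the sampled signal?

14.2 MHz

T = 8 ns → f = 1/T = 125 MHz.
125 MHz mod fs = 55.4 MHz.
55.4 MHz > fs/2 = 34.8 MHz, folds to fs − 55.4 MHz = 14.2 MHz.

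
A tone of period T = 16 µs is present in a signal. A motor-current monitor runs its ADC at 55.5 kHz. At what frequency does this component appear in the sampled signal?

7 kHz

T = 16 µs → f = 1/T = 62.5 kHz.
62.5 kHz mod fs = 7 kHz.
7 kHz ≤ fs/2 = 27.75 kHz, appears at 7 kHz.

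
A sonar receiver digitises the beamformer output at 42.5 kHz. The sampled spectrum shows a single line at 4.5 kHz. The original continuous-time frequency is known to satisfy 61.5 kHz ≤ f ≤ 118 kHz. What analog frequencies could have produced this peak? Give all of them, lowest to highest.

Frequencies that alias to 4.5 kHz are k·fs ± 4.5 kHz for integer k ≥ 0.
k=0: 4.5 kHz.
k=1: 38 kHz, 47 kHz.
k=2: 80.5 kHz, 89.5 kHz.
k=3: 123 kHz, 132 kHz.
Within [61.5 kHz, 118 kHz]: 80.5 kHz, 89.5 kHz.

80.5 kHz, 89.5 kHz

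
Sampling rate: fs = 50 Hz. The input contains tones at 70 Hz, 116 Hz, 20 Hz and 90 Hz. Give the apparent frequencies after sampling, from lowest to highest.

fs/2 = 25 Hz.
70 Hz mod fs = 20 Hz.
20 Hz ≤ fs/2 = 25 Hz, appears at 20 Hz.
116 Hz mod fs = 16 Hz.
16 Hz ≤ fs/2 = 25 Hz, appears at 16 Hz.
20 Hz ≤ fs/2 = 25 Hz, passes unchanged.
90 Hz mod fs = 40 Hz.
40 Hz > fs/2 = 25 Hz, folds to fs − 40 Hz = 10 Hz.
Distinct values: {10 Hz, 16 Hz, 20 Hz}.

10 Hz, 16 Hz, 20 Hz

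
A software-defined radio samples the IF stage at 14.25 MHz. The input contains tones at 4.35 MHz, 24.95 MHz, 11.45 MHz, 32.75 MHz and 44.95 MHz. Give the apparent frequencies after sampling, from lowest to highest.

fs/2 = 7.125 MHz.
4.35 MHz ≤ fs/2 = 7.125 MHz, passes unchanged.
24.95 MHz mod fs = 10.7 MHz.
10.7 MHz > fs/2 = 7.125 MHz, folds to fs − 10.7 MHz = 3.55 MHz.
11.45 MHz > fs/2 = 7.125 MHz, folds to fs − 11.45 MHz = 2.8 MHz.
32.75 MHz mod fs = 4.25 MHz.
4.25 MHz ≤ fs/2 = 7.125 MHz, appears at 4.25 MHz.
44.95 MHz mod fs = 2.2 MHz.
2.2 MHz ≤ fs/2 = 7.125 MHz, appears at 2.2 MHz.
Distinct values: {2.2 MHz, 2.8 MHz, 3.55 MHz, 4.25 MHz, 4.35 MHz}.

2.2 MHz, 2.8 MHz, 3.55 MHz, 4.25 MHz, 4.35 MHz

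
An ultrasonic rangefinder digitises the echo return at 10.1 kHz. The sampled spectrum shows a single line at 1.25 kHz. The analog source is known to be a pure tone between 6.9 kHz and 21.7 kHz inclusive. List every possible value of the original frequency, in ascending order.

Frequencies that alias to 1.25 kHz are k·fs ± 1.25 kHz for integer k ≥ 0.
k=0: 1.25 kHz.
k=1: 8.85 kHz, 11.35 kHz.
k=2: 18.95 kHz, 21.45 kHz.
k=3: 29.05 kHz, 31.55 kHz.
Within [6.9 kHz, 21.7 kHz]: 8.85 kHz, 11.35 kHz, 18.95 kHz, 21.45 kHz.

8.85 kHz, 11.35 kHz, 18.95 kHz, 21.45 kHz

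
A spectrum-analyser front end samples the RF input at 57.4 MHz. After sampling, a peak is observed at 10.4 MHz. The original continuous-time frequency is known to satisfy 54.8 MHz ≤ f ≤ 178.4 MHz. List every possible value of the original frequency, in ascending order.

67.8 MHz, 104.4 MHz, 125.2 MHz, 161.8 MHz

Frequencies that alias to 10.4 MHz are k·fs ± 10.4 MHz for integer k ≥ 0.
k=0: 10.4 MHz.
k=1: 47 MHz, 67.8 MHz.
k=2: 104.4 MHz, 125.2 MHz.
k=3: 161.8 MHz, 182.6 MHz.
k=4: 219.2 MHz, 240 MHz.
Within [54.8 MHz, 178.4 MHz]: 67.8 MHz, 104.4 MHz, 125.2 MHz, 161.8 MHz.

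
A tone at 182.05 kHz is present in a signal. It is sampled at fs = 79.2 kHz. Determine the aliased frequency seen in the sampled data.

23.65 kHz

182.05 kHz mod fs = 23.65 kHz.
23.65 kHz ≤ fs/2 = 39.6 kHz, appears at 23.65 kHz.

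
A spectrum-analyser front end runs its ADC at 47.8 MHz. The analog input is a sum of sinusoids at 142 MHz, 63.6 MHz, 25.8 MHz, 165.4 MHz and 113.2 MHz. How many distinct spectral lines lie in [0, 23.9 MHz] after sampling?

4

fs/2 = 23.9 MHz.
142 MHz mod fs = 46.4 MHz.
46.4 MHz > fs/2 = 23.9 MHz, folds to fs − 46.4 MHz = 1.4 MHz.
63.6 MHz mod fs = 15.8 MHz.
15.8 MHz ≤ fs/2 = 23.9 MHz, appears at 15.8 MHz.
25.8 MHz > fs/2 = 23.9 MHz, folds to fs − 25.8 MHz = 22 MHz.
165.4 MHz mod fs = 22 MHz.
22 MHz ≤ fs/2 = 23.9 MHz, appears at 22 MHz.
113.2 MHz mod fs = 17.6 MHz.
17.6 MHz ≤ fs/2 = 23.9 MHz, appears at 17.6 MHz.
Distinct values: {1.4 MHz, 15.8 MHz, 17.6 MHz, 22 MHz} → 4.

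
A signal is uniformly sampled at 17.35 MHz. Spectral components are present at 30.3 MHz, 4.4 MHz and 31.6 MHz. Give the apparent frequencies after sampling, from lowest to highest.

fs/2 = 8.675 MHz.
30.3 MHz mod fs = 12.95 MHz.
12.95 MHz > fs/2 = 8.675 MHz, folds to fs − 12.95 MHz = 4.4 MHz.
4.4 MHz ≤ fs/2 = 8.675 MHz, passes unchanged.
31.6 MHz mod fs = 14.25 MHz.
14.25 MHz > fs/2 = 8.675 MHz, folds to fs − 14.25 MHz = 3.1 MHz.
Distinct values: {3.1 MHz, 4.4 MHz}.

3.1 MHz, 4.4 MHz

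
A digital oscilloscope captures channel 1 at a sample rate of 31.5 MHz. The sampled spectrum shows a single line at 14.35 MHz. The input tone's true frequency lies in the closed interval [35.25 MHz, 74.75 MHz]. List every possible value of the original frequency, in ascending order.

Frequencies that alias to 14.35 MHz are k·fs ± 14.35 MHz for integer k ≥ 0.
k=0: 14.35 MHz.
k=1: 17.15 MHz, 45.85 MHz.
k=2: 48.65 MHz, 77.35 MHz.
k=3: 80.15 MHz, 108.85 MHz.
Within [35.25 MHz, 74.75 MHz]: 45.85 MHz, 48.65 MHz.

45.85 MHz, 48.65 MHz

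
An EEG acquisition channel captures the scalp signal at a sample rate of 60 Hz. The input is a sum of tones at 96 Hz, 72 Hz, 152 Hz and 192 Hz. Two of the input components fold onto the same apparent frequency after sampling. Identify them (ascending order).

72 Hz, 192 Hz

fs/2 = 30 Hz.
96 Hz mod fs = 36 Hz.
36 Hz > fs/2 = 30 Hz, folds to fs − 36 Hz = 24 Hz.
72 Hz mod fs = 12 Hz.
12 Hz ≤ fs/2 = 30 Hz, appears at 12 Hz.
152 Hz mod fs = 32 Hz.
32 Hz > fs/2 = 30 Hz, folds to fs − 32 Hz = 28 Hz.
192 Hz mod fs = 12 Hz.
12 Hz ≤ fs/2 = 30 Hz, appears at 12 Hz.
72 Hz and 192 Hz both map to 12 Hz.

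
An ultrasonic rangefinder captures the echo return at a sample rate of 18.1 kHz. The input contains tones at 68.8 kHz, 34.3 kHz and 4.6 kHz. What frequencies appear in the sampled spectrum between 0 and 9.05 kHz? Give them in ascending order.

1.9 kHz, 3.6 kHz, 4.6 kHz

fs/2 = 9.05 kHz.
68.8 kHz mod fs = 14.5 kHz.
14.5 kHz > fs/2 = 9.05 kHz, folds to fs − 14.5 kHz = 3.6 kHz.
34.3 kHz mod fs = 16.2 kHz.
16.2 kHz > fs/2 = 9.05 kHz, folds to fs − 16.2 kHz = 1.9 kHz.
4.6 kHz ≤ fs/2 = 9.05 kHz, passes unchanged.
Distinct values: {1.9 kHz, 3.6 kHz, 4.6 kHz}.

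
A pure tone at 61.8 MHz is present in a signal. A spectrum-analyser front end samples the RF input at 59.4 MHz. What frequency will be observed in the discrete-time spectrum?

61.8 MHz mod fs = 2.4 MHz.
2.4 MHz ≤ fs/2 = 29.7 MHz, appears at 2.4 MHz.

2.4 MHz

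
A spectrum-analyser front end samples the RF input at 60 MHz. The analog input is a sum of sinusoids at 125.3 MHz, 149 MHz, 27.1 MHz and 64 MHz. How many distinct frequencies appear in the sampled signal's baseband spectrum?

fs/2 = 30 MHz.
125.3 MHz mod fs = 5.3 MHz.
5.3 MHz ≤ fs/2 = 30 MHz, appears at 5.3 MHz.
149 MHz mod fs = 29 MHz.
29 MHz ≤ fs/2 = 30 MHz, appears at 29 MHz.
27.1 MHz ≤ fs/2 = 30 MHz, passes unchanged.
64 MHz mod fs = 4 MHz.
4 MHz ≤ fs/2 = 30 MHz, appears at 4 MHz.
Distinct values: {4 MHz, 5.3 MHz, 27.1 MHz, 29 MHz} → 4.

4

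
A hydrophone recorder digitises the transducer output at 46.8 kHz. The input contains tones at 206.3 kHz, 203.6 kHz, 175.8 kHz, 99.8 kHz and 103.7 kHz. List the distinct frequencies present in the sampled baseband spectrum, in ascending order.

6.2 kHz, 10.1 kHz, 11.4 kHz, 16.4 kHz, 19.1 kHz

fs/2 = 23.4 kHz.
206.3 kHz mod fs = 19.1 kHz.
19.1 kHz ≤ fs/2 = 23.4 kHz, appears at 19.1 kHz.
203.6 kHz mod fs = 16.4 kHz.
16.4 kHz ≤ fs/2 = 23.4 kHz, appears at 16.4 kHz.
175.8 kHz mod fs = 35.4 kHz.
35.4 kHz > fs/2 = 23.4 kHz, folds to fs − 35.4 kHz = 11.4 kHz.
99.8 kHz mod fs = 6.2 kHz.
6.2 kHz ≤ fs/2 = 23.4 kHz, appears at 6.2 kHz.
103.7 kHz mod fs = 10.1 kHz.
10.1 kHz ≤ fs/2 = 23.4 kHz, appears at 10.1 kHz.
Distinct values: {6.2 kHz, 10.1 kHz, 11.4 kHz, 16.4 kHz, 19.1 kHz}.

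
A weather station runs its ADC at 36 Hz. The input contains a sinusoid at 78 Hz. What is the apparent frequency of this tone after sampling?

78 Hz mod fs = 6 Hz.
6 Hz ≤ fs/2 = 18 Hz, appears at 6 Hz.

6 Hz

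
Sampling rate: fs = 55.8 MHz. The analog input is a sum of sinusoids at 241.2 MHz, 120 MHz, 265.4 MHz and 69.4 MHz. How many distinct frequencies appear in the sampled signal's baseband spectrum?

fs/2 = 27.9 MHz.
241.2 MHz mod fs = 18 MHz.
18 MHz ≤ fs/2 = 27.9 MHz, appears at 18 MHz.
120 MHz mod fs = 8.4 MHz.
8.4 MHz ≤ fs/2 = 27.9 MHz, appears at 8.4 MHz.
265.4 MHz mod fs = 42.2 MHz.
42.2 MHz > fs/2 = 27.9 MHz, folds to fs − 42.2 MHz = 13.6 MHz.
69.4 MHz mod fs = 13.6 MHz.
13.6 MHz ≤ fs/2 = 27.9 MHz, appears at 13.6 MHz.
Distinct values: {8.4 MHz, 13.6 MHz, 18 MHz} → 3.

3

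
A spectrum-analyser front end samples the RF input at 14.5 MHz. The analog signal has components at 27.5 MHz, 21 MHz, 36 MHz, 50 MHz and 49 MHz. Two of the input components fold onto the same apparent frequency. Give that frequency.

6.5 MHz

fs/2 = 7.25 MHz.
27.5 MHz mod fs = 13 MHz.
13 MHz > fs/2 = 7.25 MHz, folds to fs − 13 MHz = 1.5 MHz.
21 MHz mod fs = 6.5 MHz.
6.5 MHz ≤ fs/2 = 7.25 MHz, appears at 6.5 MHz.
36 MHz mod fs = 7 MHz.
7 MHz ≤ fs/2 = 7.25 MHz, appears at 7 MHz.
50 MHz mod fs = 6.5 MHz.
6.5 MHz ≤ fs/2 = 7.25 MHz, appears at 6.5 MHz.
49 MHz mod fs = 5.5 MHz.
5.5 MHz ≤ fs/2 = 7.25 MHz, appears at 5.5 MHz.
21 MHz and 50 MHz both map to 6.5 MHz.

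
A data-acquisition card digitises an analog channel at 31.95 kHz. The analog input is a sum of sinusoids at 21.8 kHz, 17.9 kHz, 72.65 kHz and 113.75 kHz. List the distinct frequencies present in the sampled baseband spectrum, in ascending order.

8.75 kHz, 10.15 kHz, 14.05 kHz

fs/2 = 15.975 kHz.
21.8 kHz > fs/2 = 15.975 kHz, folds to fs − 21.8 kHz = 10.15 kHz.
17.9 kHz > fs/2 = 15.975 kHz, folds to fs − 17.9 kHz = 14.05 kHz.
72.65 kHz mod fs = 8.75 kHz.
8.75 kHz ≤ fs/2 = 15.975 kHz, appears at 8.75 kHz.
113.75 kHz mod fs = 17.9 kHz.
17.9 kHz > fs/2 = 15.975 kHz, folds to fs − 17.9 kHz = 14.05 kHz.
Distinct values: {8.75 kHz, 10.15 kHz, 14.05 kHz}.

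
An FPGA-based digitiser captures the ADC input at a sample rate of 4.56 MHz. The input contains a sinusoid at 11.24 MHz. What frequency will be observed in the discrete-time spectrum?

11.24 MHz mod fs = 2.12 MHz.
2.12 MHz ≤ fs/2 = 2.28 MHz, appears at 2.12 MHz.

2.12 MHz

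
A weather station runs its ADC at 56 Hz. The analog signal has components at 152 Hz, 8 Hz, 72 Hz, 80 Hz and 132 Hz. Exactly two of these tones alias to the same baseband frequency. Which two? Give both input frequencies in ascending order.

fs/2 = 28 Hz.
152 Hz mod fs = 40 Hz.
40 Hz > fs/2 = 28 Hz, folds to fs − 40 Hz = 16 Hz.
8 Hz ≤ fs/2 = 28 Hz, passes unchanged.
72 Hz mod fs = 16 Hz.
16 Hz ≤ fs/2 = 28 Hz, appears at 16 Hz.
80 Hz mod fs = 24 Hz.
24 Hz ≤ fs/2 = 28 Hz, appears at 24 Hz.
132 Hz mod fs = 20 Hz.
20 Hz ≤ fs/2 = 28 Hz, appears at 20 Hz.
72 Hz and 152 Hz both map to 16 Hz.

72 Hz, 152 Hz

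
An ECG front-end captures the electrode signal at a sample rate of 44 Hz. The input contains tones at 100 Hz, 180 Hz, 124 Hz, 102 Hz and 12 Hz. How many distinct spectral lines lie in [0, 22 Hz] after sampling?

4

fs/2 = 22 Hz.
100 Hz mod fs = 12 Hz.
12 Hz ≤ fs/2 = 22 Hz, appears at 12 Hz.
180 Hz mod fs = 4 Hz.
4 Hz ≤ fs/2 = 22 Hz, appears at 4 Hz.
124 Hz mod fs = 36 Hz.
36 Hz > fs/2 = 22 Hz, folds to fs − 36 Hz = 8 Hz.
102 Hz mod fs = 14 Hz.
14 Hz ≤ fs/2 = 22 Hz, appears at 14 Hz.
12 Hz ≤ fs/2 = 22 Hz, passes unchanged.
Distinct values: {4 Hz, 8 Hz, 12 Hz, 14 Hz} → 4.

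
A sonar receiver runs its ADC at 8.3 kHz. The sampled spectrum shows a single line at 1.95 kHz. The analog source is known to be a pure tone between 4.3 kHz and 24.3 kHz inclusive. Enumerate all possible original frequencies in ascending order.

Frequencies that alias to 1.95 kHz are k·fs ± 1.95 kHz for integer k ≥ 0.
k=0: 1.95 kHz.
k=1: 6.35 kHz, 10.25 kHz.
k=2: 14.65 kHz, 18.55 kHz.
k=3: 22.95 kHz, 26.85 kHz.
k=4: 31.25 kHz, 35.15 kHz.
Within [4.3 kHz, 24.3 kHz]: 6.35 kHz, 10.25 kHz, 14.65 kHz, 18.55 kHz, 22.95 kHz.

6.35 kHz, 10.25 kHz, 14.65 kHz, 18.55 kHz, 22.95 kHz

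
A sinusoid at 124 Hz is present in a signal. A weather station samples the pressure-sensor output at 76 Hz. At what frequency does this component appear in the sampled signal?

124 Hz mod fs = 48 Hz.
48 Hz > fs/2 = 38 Hz, folds to fs − 48 Hz = 28 Hz.

28 Hz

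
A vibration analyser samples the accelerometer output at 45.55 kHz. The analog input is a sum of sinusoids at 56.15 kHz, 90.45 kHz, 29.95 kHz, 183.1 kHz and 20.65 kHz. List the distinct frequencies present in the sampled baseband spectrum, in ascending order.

fs/2 = 22.775 kHz.
56.15 kHz mod fs = 10.6 kHz.
10.6 kHz ≤ fs/2 = 22.775 kHz, appears at 10.6 kHz.
90.45 kHz mod fs = 44.9 kHz.
44.9 kHz > fs/2 = 22.775 kHz, folds to fs − 44.9 kHz = 0.65 kHz.
29.95 kHz > fs/2 = 22.775 kHz, folds to fs − 29.95 kHz = 15.6 kHz.
183.1 kHz mod fs = 0.9 kHz.
0.9 kHz ≤ fs/2 = 22.775 kHz, appears at 0.9 kHz.
20.65 kHz ≤ fs/2 = 22.775 kHz, passes unchanged.
Distinct values: {0.65 kHz, 0.9 kHz, 10.6 kHz, 15.6 kHz, 20.65 kHz}.

0.65 kHz, 0.9 kHz, 10.6 kHz, 15.6 kHz, 20.65 kHz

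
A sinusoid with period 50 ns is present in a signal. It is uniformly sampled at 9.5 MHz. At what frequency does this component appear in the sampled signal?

T = 50 ns → f = 1/T = 20 MHz.
20 MHz mod fs = 1 MHz.
1 MHz ≤ fs/2 = 4.75 MHz, appears at 1 MHz.

1 MHz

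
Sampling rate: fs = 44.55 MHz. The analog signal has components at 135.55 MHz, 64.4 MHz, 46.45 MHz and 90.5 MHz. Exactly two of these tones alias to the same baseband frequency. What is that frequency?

fs/2 = 22.275 MHz.
135.55 MHz mod fs = 1.9 MHz.
1.9 MHz ≤ fs/2 = 22.275 MHz, appears at 1.9 MHz.
64.4 MHz mod fs = 19.85 MHz.
19.85 MHz ≤ fs/2 = 22.275 MHz, appears at 19.85 MHz.
46.45 MHz mod fs = 1.9 MHz.
1.9 MHz ≤ fs/2 = 22.275 MHz, appears at 1.9 MHz.
90.5 MHz mod fs = 1.4 MHz.
1.4 MHz ≤ fs/2 = 22.275 MHz, appears at 1.4 MHz.
46.45 MHz and 135.55 MHz both map to 1.9 MHz.

1.9 MHz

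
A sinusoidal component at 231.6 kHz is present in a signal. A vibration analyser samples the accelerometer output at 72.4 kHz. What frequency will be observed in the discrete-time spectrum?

231.6 kHz mod fs = 14.4 kHz.
14.4 kHz ≤ fs/2 = 36.2 kHz, appears at 14.4 kHz.

14.4 kHz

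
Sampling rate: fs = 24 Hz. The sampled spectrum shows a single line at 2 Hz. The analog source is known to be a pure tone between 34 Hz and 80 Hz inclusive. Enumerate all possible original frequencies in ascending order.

Frequencies that alias to 2 Hz are k·fs ± 2 Hz for integer k ≥ 0.
k=0: 2 Hz.
k=1: 22 Hz, 26 Hz.
k=2: 46 Hz, 50 Hz.
k=3: 70 Hz, 74 Hz.
k=4: 94 Hz, 98 Hz.
Within [34 Hz, 80 Hz]: 46 Hz, 50 Hz, 70 Hz, 74 Hz.

46 Hz, 50 Hz, 70 Hz, 74 Hz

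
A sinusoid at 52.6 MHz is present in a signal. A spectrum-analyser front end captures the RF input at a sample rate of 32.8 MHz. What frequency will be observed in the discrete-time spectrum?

13 MHz

52.6 MHz mod fs = 19.8 MHz.
19.8 MHz > fs/2 = 16.4 MHz, folds to fs − 19.8 MHz = 13 MHz.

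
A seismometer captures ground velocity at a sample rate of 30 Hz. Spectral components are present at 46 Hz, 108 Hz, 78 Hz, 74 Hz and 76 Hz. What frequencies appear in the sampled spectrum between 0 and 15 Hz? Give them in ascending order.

fs/2 = 15 Hz.
46 Hz mod fs = 16 Hz.
16 Hz > fs/2 = 15 Hz, folds to fs − 16 Hz = 14 Hz.
108 Hz mod fs = 18 Hz.
18 Hz > fs/2 = 15 Hz, folds to fs − 18 Hz = 12 Hz.
78 Hz mod fs = 18 Hz.
18 Hz > fs/2 = 15 Hz, folds to fs − 18 Hz = 12 Hz.
74 Hz mod fs = 14 Hz.
14 Hz ≤ fs/2 = 15 Hz, appears at 14 Hz.
76 Hz mod fs = 16 Hz.
16 Hz > fs/2 = 15 Hz, folds to fs − 16 Hz = 14 Hz.
Distinct values: {12 Hz, 14 Hz}.

12 Hz, 14 Hz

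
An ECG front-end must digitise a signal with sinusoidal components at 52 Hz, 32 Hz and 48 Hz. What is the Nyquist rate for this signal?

104 Hz

Highest-frequency component: 52 Hz.
Nyquist rate = 2 × 52 Hz = 104 Hz.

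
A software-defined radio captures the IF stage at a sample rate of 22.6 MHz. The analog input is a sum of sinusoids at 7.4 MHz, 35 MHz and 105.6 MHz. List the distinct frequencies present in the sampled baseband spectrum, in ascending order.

fs/2 = 11.3 MHz.
7.4 MHz ≤ fs/2 = 11.3 MHz, passes unchanged.
35 MHz mod fs = 12.4 MHz.
12.4 MHz > fs/2 = 11.3 MHz, folds to fs − 12.4 MHz = 10.2 MHz.
105.6 MHz mod fs = 15.2 MHz.
15.2 MHz > fs/2 = 11.3 MHz, folds to fs − 15.2 MHz = 7.4 MHz.
Distinct values: {7.4 MHz, 10.2 MHz}.

7.4 MHz, 10.2 MHz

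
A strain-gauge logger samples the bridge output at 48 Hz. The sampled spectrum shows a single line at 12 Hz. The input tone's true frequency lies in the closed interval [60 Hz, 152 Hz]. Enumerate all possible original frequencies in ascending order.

60 Hz, 84 Hz, 108 Hz, 132 Hz

Frequencies that alias to 12 Hz are k·fs ± 12 Hz for integer k ≥ 0.
k=0: 12 Hz.
k=1: 36 Hz, 60 Hz.
k=2: 84 Hz, 108 Hz.
k=3: 132 Hz, 156 Hz.
k=4: 180 Hz, 204 Hz.
Within [60 Hz, 152 Hz]: 60 Hz, 84 Hz, 108 Hz, 132 Hz.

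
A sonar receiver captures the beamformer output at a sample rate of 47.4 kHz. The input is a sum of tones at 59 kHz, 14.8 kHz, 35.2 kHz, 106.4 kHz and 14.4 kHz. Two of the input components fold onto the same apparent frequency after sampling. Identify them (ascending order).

59 kHz, 106.4 kHz

fs/2 = 23.7 kHz.
59 kHz mod fs = 11.6 kHz.
11.6 kHz ≤ fs/2 = 23.7 kHz, appears at 11.6 kHz.
14.8 kHz ≤ fs/2 = 23.7 kHz, passes unchanged.
35.2 kHz > fs/2 = 23.7 kHz, folds to fs − 35.2 kHz = 12.2 kHz.
106.4 kHz mod fs = 11.6 kHz.
11.6 kHz ≤ fs/2 = 23.7 kHz, appears at 11.6 kHz.
14.4 kHz ≤ fs/2 = 23.7 kHz, passes unchanged.
59 kHz and 106.4 kHz both map to 11.6 kHz.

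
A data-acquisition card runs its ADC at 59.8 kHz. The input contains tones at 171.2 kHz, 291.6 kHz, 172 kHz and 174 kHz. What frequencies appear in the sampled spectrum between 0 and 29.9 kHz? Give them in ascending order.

fs/2 = 29.9 kHz.
171.2 kHz mod fs = 51.6 kHz.
51.6 kHz > fs/2 = 29.9 kHz, folds to fs − 51.6 kHz = 8.2 kHz.
291.6 kHz mod fs = 52.4 kHz.
52.4 kHz > fs/2 = 29.9 kHz, folds to fs − 52.4 kHz = 7.4 kHz.
172 kHz mod fs = 52.4 kHz.
52.4 kHz > fs/2 = 29.9 kHz, folds to fs − 52.4 kHz = 7.4 kHz.
174 kHz mod fs = 54.4 kHz.
54.4 kHz > fs/2 = 29.9 kHz, folds to fs − 54.4 kHz = 5.4 kHz.
Distinct values: {5.4 kHz, 7.4 kHz, 8.2 kHz}.

5.4 kHz, 7.4 kHz, 8.2 kHz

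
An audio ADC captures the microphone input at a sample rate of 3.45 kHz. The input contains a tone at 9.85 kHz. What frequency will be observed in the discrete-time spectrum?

9.85 kHz mod fs = 2.95 kHz.
2.95 kHz > fs/2 = 1.725 kHz, folds to fs − 2.95 kHz = 0.5 kHz.

0.5 kHz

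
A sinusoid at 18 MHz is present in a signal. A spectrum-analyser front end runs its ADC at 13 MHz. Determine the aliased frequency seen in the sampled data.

18 MHz mod fs = 5 MHz.
5 MHz ≤ fs/2 = 6.5 MHz, appears at 5 MHz.

5 MHz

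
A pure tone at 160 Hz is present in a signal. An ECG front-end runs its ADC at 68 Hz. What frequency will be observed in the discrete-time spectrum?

24 Hz

160 Hz mod fs = 24 Hz.
24 Hz ≤ fs/2 = 34 Hz, appears at 24 Hz.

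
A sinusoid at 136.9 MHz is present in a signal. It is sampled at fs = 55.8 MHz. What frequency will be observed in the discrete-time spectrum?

25.3 MHz

136.9 MHz mod fs = 25.3 MHz.
25.3 MHz ≤ fs/2 = 27.9 MHz, appears at 25.3 MHz.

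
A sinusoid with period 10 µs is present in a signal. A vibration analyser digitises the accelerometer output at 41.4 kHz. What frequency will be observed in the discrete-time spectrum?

T = 10 µs → f = 1/T = 100 kHz.
100 kHz mod fs = 17.2 kHz.
17.2 kHz ≤ fs/2 = 20.7 kHz, appears at 17.2 kHz.

17.2 kHz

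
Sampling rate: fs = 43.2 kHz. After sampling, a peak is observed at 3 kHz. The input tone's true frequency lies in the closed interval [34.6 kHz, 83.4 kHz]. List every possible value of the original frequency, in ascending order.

40.2 kHz, 46.2 kHz, 83.4 kHz

Frequencies that alias to 3 kHz are k·fs ± 3 kHz for integer k ≥ 0.
k=0: 3 kHz.
k=1: 40.2 kHz, 46.2 kHz.
k=2: 83.4 kHz, 89.4 kHz.
k=3: 126.6 kHz, 132.6 kHz.
Within [34.6 kHz, 83.4 kHz]: 40.2 kHz, 46.2 kHz, 83.4 kHz.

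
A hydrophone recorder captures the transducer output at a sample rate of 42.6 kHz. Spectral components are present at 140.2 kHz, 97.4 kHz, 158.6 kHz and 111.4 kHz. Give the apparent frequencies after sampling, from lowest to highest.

11.8 kHz, 12.2 kHz, 12.4 kHz, 16.4 kHz

fs/2 = 21.3 kHz.
140.2 kHz mod fs = 12.4 kHz.
12.4 kHz ≤ fs/2 = 21.3 kHz, appears at 12.4 kHz.
97.4 kHz mod fs = 12.2 kHz.
12.2 kHz ≤ fs/2 = 21.3 kHz, appears at 12.2 kHz.
158.6 kHz mod fs = 30.8 kHz.
30.8 kHz > fs/2 = 21.3 kHz, folds to fs − 30.8 kHz = 11.8 kHz.
111.4 kHz mod fs = 26.2 kHz.
26.2 kHz > fs/2 = 21.3 kHz, folds to fs − 26.2 kHz = 16.4 kHz.
Distinct values: {11.8 kHz, 12.2 kHz, 12.4 kHz, 16.4 kHz}.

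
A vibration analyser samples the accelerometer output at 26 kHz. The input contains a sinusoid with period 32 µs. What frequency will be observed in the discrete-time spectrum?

5.25 kHz

T = 32 µs → f = 1/T = 31.25 kHz.
31.25 kHz mod fs = 5.25 kHz.
5.25 kHz ≤ fs/2 = 13 kHz, appears at 5.25 kHz.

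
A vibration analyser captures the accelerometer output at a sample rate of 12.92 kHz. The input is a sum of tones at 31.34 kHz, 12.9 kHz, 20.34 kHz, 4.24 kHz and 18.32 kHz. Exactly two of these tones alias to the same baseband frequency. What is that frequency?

5.5 kHz

fs/2 = 6.46 kHz.
31.34 kHz mod fs = 5.5 kHz.
5.5 kHz ≤ fs/2 = 6.46 kHz, appears at 5.5 kHz.
12.9 kHz > fs/2 = 6.46 kHz, folds to fs − 12.9 kHz = 0.02 kHz.
20.34 kHz mod fs = 7.42 kHz.
7.42 kHz > fs/2 = 6.46 kHz, folds to fs − 7.42 kHz = 5.5 kHz.
4.24 kHz ≤ fs/2 = 6.46 kHz, passes unchanged.
18.32 kHz mod fs = 5.4 kHz.
5.4 kHz ≤ fs/2 = 6.46 kHz, appears at 5.4 kHz.
20.34 kHz and 31.34 kHz both map to 5.5 kHz.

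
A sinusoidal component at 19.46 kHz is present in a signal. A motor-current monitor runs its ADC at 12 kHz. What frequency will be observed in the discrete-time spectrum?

4.54 kHz

19.46 kHz mod fs = 7.46 kHz.
7.46 kHz > fs/2 = 6 kHz, folds to fs − 7.46 kHz = 4.54 kHz.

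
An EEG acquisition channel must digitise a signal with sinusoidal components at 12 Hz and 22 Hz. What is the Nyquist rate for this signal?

Highest-frequency component: 22 Hz.
Nyquist rate = 2 × 22 Hz = 44 Hz.

44 Hz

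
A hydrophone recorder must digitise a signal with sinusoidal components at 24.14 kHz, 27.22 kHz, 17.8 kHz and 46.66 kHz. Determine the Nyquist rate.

93.32 kHz

Highest-frequency component: 46.66 kHz.
Nyquist rate = 2 × 46.66 kHz = 93.32 kHz.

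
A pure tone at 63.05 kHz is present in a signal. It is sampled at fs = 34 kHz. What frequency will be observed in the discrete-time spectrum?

4.95 kHz

63.05 kHz mod fs = 29.05 kHz.
29.05 kHz > fs/2 = 17 kHz, folds to fs − 29.05 kHz = 4.95 kHz.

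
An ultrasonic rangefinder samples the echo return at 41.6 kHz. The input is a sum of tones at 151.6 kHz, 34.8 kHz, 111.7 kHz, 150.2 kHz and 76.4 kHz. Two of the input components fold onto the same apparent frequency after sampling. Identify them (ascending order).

fs/2 = 20.8 kHz.
151.6 kHz mod fs = 26.8 kHz.
26.8 kHz > fs/2 = 20.8 kHz, folds to fs − 26.8 kHz = 14.8 kHz.
34.8 kHz > fs/2 = 20.8 kHz, folds to fs − 34.8 kHz = 6.8 kHz.
111.7 kHz mod fs = 28.5 kHz.
28.5 kHz > fs/2 = 20.8 kHz, folds to fs − 28.5 kHz = 13.1 kHz.
150.2 kHz mod fs = 25.4 kHz.
25.4 kHz > fs/2 = 20.8 kHz, folds to fs − 25.4 kHz = 16.2 kHz.
76.4 kHz mod fs = 34.8 kHz.
34.8 kHz > fs/2 = 20.8 kHz, folds to fs − 34.8 kHz = 6.8 kHz.
34.8 kHz and 76.4 kHz both map to 6.8 kHz.

34.8 kHz, 76.4 kHz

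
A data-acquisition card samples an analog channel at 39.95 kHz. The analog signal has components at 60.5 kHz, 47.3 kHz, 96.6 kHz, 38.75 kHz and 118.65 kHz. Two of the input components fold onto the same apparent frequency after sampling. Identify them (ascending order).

38.75 kHz, 118.65 kHz

fs/2 = 19.975 kHz.
60.5 kHz mod fs = 20.55 kHz.
20.55 kHz > fs/2 = 19.975 kHz, folds to fs − 20.55 kHz = 19.4 kHz.
47.3 kHz mod fs = 7.35 kHz.
7.35 kHz ≤ fs/2 = 19.975 kHz, appears at 7.35 kHz.
96.6 kHz mod fs = 16.7 kHz.
16.7 kHz ≤ fs/2 = 19.975 kHz, appears at 16.7 kHz.
38.75 kHz > fs/2 = 19.975 kHz, folds to fs − 38.75 kHz = 1.2 kHz.
118.65 kHz mod fs = 38.75 kHz.
38.75 kHz > fs/2 = 19.975 kHz, folds to fs − 38.75 kHz = 1.2 kHz.
38.75 kHz and 118.65 kHz both map to 1.2 kHz.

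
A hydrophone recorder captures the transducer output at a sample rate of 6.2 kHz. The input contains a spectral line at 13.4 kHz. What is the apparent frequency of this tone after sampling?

13.4 kHz mod fs = 1 kHz.
1 kHz ≤ fs/2 = 3.1 kHz, appears at 1 kHz.

1 kHz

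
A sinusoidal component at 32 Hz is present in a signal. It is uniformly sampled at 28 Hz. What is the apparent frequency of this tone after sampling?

32 Hz mod fs = 4 Hz.
4 Hz ≤ fs/2 = 14 Hz, appears at 4 Hz.

4 Hz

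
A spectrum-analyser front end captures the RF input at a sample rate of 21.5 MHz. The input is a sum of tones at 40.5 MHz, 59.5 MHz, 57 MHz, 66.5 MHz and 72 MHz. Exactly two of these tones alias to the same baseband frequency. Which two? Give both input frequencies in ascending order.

fs/2 = 10.75 MHz.
40.5 MHz mod fs = 19 MHz.
19 MHz > fs/2 = 10.75 MHz, folds to fs − 19 MHz = 2.5 MHz.
59.5 MHz mod fs = 16.5 MHz.
16.5 MHz > fs/2 = 10.75 MHz, folds to fs − 16.5 MHz = 5 MHz.
57 MHz mod fs = 14 MHz.
14 MHz > fs/2 = 10.75 MHz, folds to fs − 14 MHz = 7.5 MHz.
66.5 MHz mod fs = 2 MHz.
2 MHz ≤ fs/2 = 10.75 MHz, appears at 2 MHz.
72 MHz mod fs = 7.5 MHz.
7.5 MHz ≤ fs/2 = 10.75 MHz, appears at 7.5 MHz.
57 MHz and 72 MHz both map to 7.5 MHz.

57 MHz, 72 MHz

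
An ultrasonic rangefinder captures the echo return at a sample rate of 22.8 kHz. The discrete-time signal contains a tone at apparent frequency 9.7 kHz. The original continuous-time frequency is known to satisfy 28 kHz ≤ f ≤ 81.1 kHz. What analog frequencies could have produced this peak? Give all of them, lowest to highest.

Frequencies that alias to 9.7 kHz are k·fs ± 9.7 kHz for integer k ≥ 0.
k=0: 9.7 kHz.
k=1: 13.1 kHz, 32.5 kHz.
k=2: 35.9 kHz, 55.3 kHz.
k=3: 58.7 kHz, 78.1 kHz.
k=4: 81.5 kHz, 100.9 kHz.
Within [28 kHz, 81.1 kHz]: 32.5 kHz, 35.9 kHz, 55.3 kHz, 58.7 kHz, 78.1 kHz.

32.5 kHz, 35.9 kHz, 55.3 kHz, 58.7 kHz, 78.1 kHz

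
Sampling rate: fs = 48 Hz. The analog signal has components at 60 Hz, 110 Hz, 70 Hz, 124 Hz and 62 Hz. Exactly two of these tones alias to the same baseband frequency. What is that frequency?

fs/2 = 24 Hz.
60 Hz mod fs = 12 Hz.
12 Hz ≤ fs/2 = 24 Hz, appears at 12 Hz.
110 Hz mod fs = 14 Hz.
14 Hz ≤ fs/2 = 24 Hz, appears at 14 Hz.
70 Hz mod fs = 22 Hz.
22 Hz ≤ fs/2 = 24 Hz, appears at 22 Hz.
124 Hz mod fs = 28 Hz.
28 Hz > fs/2 = 24 Hz, folds to fs − 28 Hz = 20 Hz.
62 Hz mod fs = 14 Hz.
14 Hz ≤ fs/2 = 24 Hz, appears at 14 Hz.
62 Hz and 110 Hz both map to 14 Hz.

14 Hz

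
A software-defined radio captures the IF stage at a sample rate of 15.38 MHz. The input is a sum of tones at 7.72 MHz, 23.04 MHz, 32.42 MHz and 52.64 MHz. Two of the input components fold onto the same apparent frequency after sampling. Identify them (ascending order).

fs/2 = 7.69 MHz.
7.72 MHz > fs/2 = 7.69 MHz, folds to fs − 7.72 MHz = 7.66 MHz.
23.04 MHz mod fs = 7.66 MHz.
7.66 MHz ≤ fs/2 = 7.69 MHz, appears at 7.66 MHz.
32.42 MHz mod fs = 1.66 MHz.
1.66 MHz ≤ fs/2 = 7.69 MHz, appears at 1.66 MHz.
52.64 MHz mod fs = 6.5 MHz.
6.5 MHz ≤ fs/2 = 7.69 MHz, appears at 6.5 MHz.
7.72 MHz and 23.04 MHz both map to 7.66 MHz.

7.72 MHz, 23.04 MHz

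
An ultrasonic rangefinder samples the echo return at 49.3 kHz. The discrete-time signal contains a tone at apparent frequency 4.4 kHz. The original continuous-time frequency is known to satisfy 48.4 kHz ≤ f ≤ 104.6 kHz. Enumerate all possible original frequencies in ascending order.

53.7 kHz, 94.2 kHz, 103 kHz

Frequencies that alias to 4.4 kHz are k·fs ± 4.4 kHz for integer k ≥ 0.
k=0: 4.4 kHz.
k=1: 44.9 kHz, 53.7 kHz.
k=2: 94.2 kHz, 103 kHz.
k=3: 143.5 kHz, 152.3 kHz.
Within [48.4 kHz, 104.6 kHz]: 53.7 kHz, 94.2 kHz, 103 kHz.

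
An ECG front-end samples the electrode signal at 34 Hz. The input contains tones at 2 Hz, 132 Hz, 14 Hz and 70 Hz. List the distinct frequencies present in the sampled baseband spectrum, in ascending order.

2 Hz, 4 Hz, 14 Hz

fs/2 = 17 Hz.
2 Hz ≤ fs/2 = 17 Hz, passes unchanged.
132 Hz mod fs = 30 Hz.
30 Hz > fs/2 = 17 Hz, folds to fs − 30 Hz = 4 Hz.
14 Hz ≤ fs/2 = 17 Hz, passes unchanged.
70 Hz mod fs = 2 Hz.
2 Hz ≤ fs/2 = 17 Hz, appears at 2 Hz.
Distinct values: {2 Hz, 4 Hz, 14 Hz}.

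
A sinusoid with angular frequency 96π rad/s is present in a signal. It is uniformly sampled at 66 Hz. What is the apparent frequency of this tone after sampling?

ω = 96π rad/s → f = ω/(2π) = 48 Hz.
48 Hz > fs/2 = 33 Hz, folds to fs − 48 Hz = 18 Hz.

18 Hz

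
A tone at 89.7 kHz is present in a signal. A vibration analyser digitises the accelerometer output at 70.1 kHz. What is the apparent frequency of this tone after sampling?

19.6 kHz

89.7 kHz mod fs = 19.6 kHz.
19.6 kHz ≤ fs/2 = 35.05 kHz, appears at 19.6 kHz.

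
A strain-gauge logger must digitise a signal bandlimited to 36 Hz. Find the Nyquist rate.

Nyquist rate = 2 × 36 Hz = 72 Hz.

72 Hz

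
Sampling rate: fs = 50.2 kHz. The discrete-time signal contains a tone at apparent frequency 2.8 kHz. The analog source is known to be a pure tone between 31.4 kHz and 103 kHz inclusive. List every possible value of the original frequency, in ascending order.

Frequencies that alias to 2.8 kHz are k·fs ± 2.8 kHz for integer k ≥ 0.
k=0: 2.8 kHz.
k=1: 47.4 kHz, 53 kHz.
k=2: 97.6 kHz, 103.2 kHz.
k=3: 147.8 kHz, 153.4 kHz.
Within [31.4 kHz, 103 kHz]: 47.4 kHz, 53 kHz, 97.6 kHz.

47.4 kHz, 53 kHz, 97.6 kHz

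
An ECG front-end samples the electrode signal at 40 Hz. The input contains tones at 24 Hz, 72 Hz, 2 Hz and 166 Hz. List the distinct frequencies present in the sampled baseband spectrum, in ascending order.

2 Hz, 6 Hz, 8 Hz, 16 Hz

fs/2 = 20 Hz.
24 Hz > fs/2 = 20 Hz, folds to fs − 24 Hz = 16 Hz.
72 Hz mod fs = 32 Hz.
32 Hz > fs/2 = 20 Hz, folds to fs − 32 Hz = 8 Hz.
2 Hz ≤ fs/2 = 20 Hz, passes unchanged.
166 Hz mod fs = 6 Hz.
6 Hz ≤ fs/2 = 20 Hz, appears at 6 Hz.
Distinct values: {2 Hz, 6 Hz, 8 Hz, 16 Hz}.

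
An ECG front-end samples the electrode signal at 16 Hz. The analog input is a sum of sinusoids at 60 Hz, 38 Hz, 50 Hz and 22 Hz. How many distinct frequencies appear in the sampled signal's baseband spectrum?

fs/2 = 8 Hz.
60 Hz mod fs = 12 Hz.
12 Hz > fs/2 = 8 Hz, folds to fs − 12 Hz = 4 Hz.
38 Hz mod fs = 6 Hz.
6 Hz ≤ fs/2 = 8 Hz, appears at 6 Hz.
50 Hz mod fs = 2 Hz.
2 Hz ≤ fs/2 = 8 Hz, appears at 2 Hz.
22 Hz mod fs = 6 Hz.
6 Hz ≤ fs/2 = 8 Hz, appears at 6 Hz.
Distinct values: {2 Hz, 4 Hz, 6 Hz} → 3.

3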